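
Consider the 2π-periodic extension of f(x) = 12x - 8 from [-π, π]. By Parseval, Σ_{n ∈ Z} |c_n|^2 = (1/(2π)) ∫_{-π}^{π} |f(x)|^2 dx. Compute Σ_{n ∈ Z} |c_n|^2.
Σ |c_n|^2 = 48π^2 + 64

Expand and integrate term by term over [-π, π]:
  ∫ (12x)^2 dx = 144·(2π^3/3); ∫ 2·12·(-8)·x dx = 0 (odd integrand); ∫ (-8)^2 dx = 64·2π.
So (1/(2π)) ∫_{-π}^{π} (12x - 8)^2 dx = 144π^2/3 + 64 = 48π^2 + 64.
Parseval ⇒ Σ |c_n|^2 = 48π^2 + 64.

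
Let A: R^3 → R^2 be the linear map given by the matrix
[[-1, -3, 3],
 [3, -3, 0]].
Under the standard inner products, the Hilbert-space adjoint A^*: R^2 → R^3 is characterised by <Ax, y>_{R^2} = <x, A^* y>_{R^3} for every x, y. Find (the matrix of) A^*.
A^* = A^T =
[[-1, 3],
 [-3, -3],
 [3, 0]]

For real matrices with standard dot products, the defining identity <Ax, y> = <x, A^* y> gives (Ax)^T y = x^T (A^*) y, i.e. x^T A^T y = x^T (A^*) y. Since this holds for all x, y, we must have A^* = A^T. Therefore
A^* =
[[-1, 3],
 [-3, -3],
 [3, 0]].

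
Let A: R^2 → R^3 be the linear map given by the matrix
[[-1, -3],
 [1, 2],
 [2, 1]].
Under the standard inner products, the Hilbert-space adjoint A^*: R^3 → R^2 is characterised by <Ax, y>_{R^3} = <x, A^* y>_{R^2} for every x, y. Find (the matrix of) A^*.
A^* = A^T =
[[-1, 1, 2],
 [-3, 2, 1]]

For real matrices with standard dot products, the defining identity <Ax, y> = <x, A^* y> gives (Ax)^T y = x^T (A^*) y, i.e. x^T A^T y = x^T (A^*) y. Since this holds for all x, y, we must have A^* = A^T. Therefore
A^* =
[[-1, 1, 2],
 [-3, 2, 1]].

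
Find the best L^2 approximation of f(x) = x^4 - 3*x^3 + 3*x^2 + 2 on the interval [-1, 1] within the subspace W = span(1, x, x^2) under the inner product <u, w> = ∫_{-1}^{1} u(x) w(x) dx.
g(x) = 27*x^2/7 - 9*x/5 + 67/35

The best approximation g ∈ W is the orthogonal projection of f onto W. Writing g = a_0 + a_1 x + a_2 x^2, the coefficients solve the normal equations G · a = b where
  G_{ij} = <φ_i, φ_j> and b_i = <f, φ_i>, with φ_0 = 1, φ_1 = x, φ_2 = x^2.
G =
  [2, 0, 2/3]
  [0, 2/3, 0]
  [2/3, 0, 2/5],
b = (32/5, -6/5, 296/105).
Solving gives a_0 = 67/35, a_1 = -9/5, a_2 = 27/7, so
  g(x) = 27*x^2/7 - 9*x/5 + 67/35.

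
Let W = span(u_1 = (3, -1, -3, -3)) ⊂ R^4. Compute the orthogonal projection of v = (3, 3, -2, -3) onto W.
proj_W(v) = (9/4, -3/4, -9/4, -9/4)

Set up U = [u_1 | ... | u_1] ∈ R^(4×1). The projector onto W = col(U) is P = U (U^T U)^(-1) U^T.
Compute U^T U =
  [28],
and U^T v = (21).
Solve U^T U · c = U^T v for the coefficients: c = (3/4). The projection is proj_W(v) = U c.
Check: (v - proj_W(v)) · u_1 = 0  (should be 0).
Result: proj_W(v) = (9/4, -3/4, -9/4, -9/4).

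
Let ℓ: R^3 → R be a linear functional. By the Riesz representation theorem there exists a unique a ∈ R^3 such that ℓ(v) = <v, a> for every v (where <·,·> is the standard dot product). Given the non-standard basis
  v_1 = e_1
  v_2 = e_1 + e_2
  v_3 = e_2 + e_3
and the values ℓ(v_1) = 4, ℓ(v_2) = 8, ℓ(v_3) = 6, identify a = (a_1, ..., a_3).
a = (4, 4, 2)

Write a = (a_1, ..., a_3) in the standard basis. For each basis vector v_i, ℓ(v_i) = <v_i, a> is a linear equation in the a_j's. Collect the n equations into a matrix system V a = ℓ, where row i of V is v_i (expressed in the standard basis). Since V is invertible (lower-triangular with 1s on the diagonal, up to permutation), solve by back-substitution:
  V =
[[1, 0, 0],
 [1, 1, 0],
 [0, 1, 1]]
  V a = (4, 8, 6)
Solving gives a = (4, 4, 2).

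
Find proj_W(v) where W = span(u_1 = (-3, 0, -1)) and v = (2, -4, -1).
proj_W(v) = (3/2, 0, 1/2)

Set up U = [u_1 | ... | u_1] ∈ R^(3×1). The projector onto W = col(U) is P = U (U^T U)^(-1) U^T.
Compute U^T U =
  [10],
and U^T v = (-5).
Solve U^T U · c = U^T v for the coefficients: c = (-1/2). The projection is proj_W(v) = U c.
Check: (v - proj_W(v)) · u_1 = 0  (should be 0).
Result: proj_W(v) = (3/2, 0, 1/2).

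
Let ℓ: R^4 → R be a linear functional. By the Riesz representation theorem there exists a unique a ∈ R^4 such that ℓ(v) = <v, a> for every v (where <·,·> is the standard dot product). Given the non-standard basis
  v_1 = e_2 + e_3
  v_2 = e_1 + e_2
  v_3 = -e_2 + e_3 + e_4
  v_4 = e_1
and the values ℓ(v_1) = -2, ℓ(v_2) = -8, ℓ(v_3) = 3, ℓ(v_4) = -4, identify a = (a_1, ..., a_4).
a = (-4, -4, 2, -3)

Write a = (a_1, ..., a_4) in the standard basis. For each basis vector v_i, ℓ(v_i) = <v_i, a> is a linear equation in the a_j's. Collect the n equations into a matrix system V a = ℓ, where row i of V is v_i (expressed in the standard basis). Since V is invertible (lower-triangular with 1s on the diagonal, up to permutation), solve by back-substitution:
  V =
[[0, 1, 1, 0],
 [1, 1, 0, 0],
 [0, -1, 1, 1],
 [1, 0, 0, 0]]
  V a = (-2, -8, 3, -4)
Solving gives a = (-4, -4, 2, -3).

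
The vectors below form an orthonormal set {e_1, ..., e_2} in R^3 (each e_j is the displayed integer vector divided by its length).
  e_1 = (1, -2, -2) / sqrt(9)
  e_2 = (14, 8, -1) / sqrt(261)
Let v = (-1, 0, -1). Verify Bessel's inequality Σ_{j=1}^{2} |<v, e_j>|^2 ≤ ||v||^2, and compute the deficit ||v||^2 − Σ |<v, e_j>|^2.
Σ |<v, e_j>|^2 = 22/29; ||v||^2 = 2; deficit = 36/29

Write each e_j = u_j / sqrt(<u_j, u_j>) where u_j is the displayed integer vector. Then <v, e_j> = <v, u_j> / sqrt(<u_j, u_j>), so |<v, e_j>|^2 = <v, u_j>^2 / <u_j, u_j>.
Coefficients: <v, e_1> = 1/sqrt(9), <v, e_2> = -13/sqrt(261).
Square and sum: Σ |<v, e_j>|^2 = 22/29.
Compute ||v||^2 = v·v = 2.
Deficit = 2 − 22/29 = 36/29 ≥ 0, confirming Bessel's inequality. (The deficit equals ||v − Σ <v,e_j> e_j||^2, the squared distance from v to span{e_j}.)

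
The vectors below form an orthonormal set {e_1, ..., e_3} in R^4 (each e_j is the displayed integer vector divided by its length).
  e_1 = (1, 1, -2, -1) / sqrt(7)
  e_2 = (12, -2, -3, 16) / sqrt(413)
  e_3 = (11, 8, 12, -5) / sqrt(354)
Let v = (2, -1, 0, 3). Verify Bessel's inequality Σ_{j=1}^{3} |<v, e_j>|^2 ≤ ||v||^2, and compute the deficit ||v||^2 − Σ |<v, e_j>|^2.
Σ |<v, e_j>|^2 = 83/6; ||v||^2 = 14; deficit = 1/6

Write each e_j = u_j / sqrt(<u_j, u_j>) where u_j is the displayed integer vector. Then <v, e_j> = <v, u_j> / sqrt(<u_j, u_j>), so |<v, e_j>|^2 = <v, u_j>^2 / <u_j, u_j>.
Coefficients: <v, e_1> = -2/sqrt(7), <v, e_2> = 74/sqrt(413), <v, e_3> = -1/sqrt(354).
Square and sum: Σ |<v, e_j>|^2 = 83/6.
Compute ||v||^2 = v·v = 14.
Deficit = 14 − 83/6 = 1/6 ≥ 0, confirming Bessel's inequality. (The deficit equals ||v − Σ <v,e_j> e_j||^2, the squared distance from v to span{e_j}.)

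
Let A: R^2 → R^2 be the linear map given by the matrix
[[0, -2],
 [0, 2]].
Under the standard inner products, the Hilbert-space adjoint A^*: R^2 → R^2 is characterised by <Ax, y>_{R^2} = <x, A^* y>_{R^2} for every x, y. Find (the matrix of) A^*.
A^* = A^T =
[[0, 0],
 [-2, 2]]

For real matrices with standard dot products, the defining identity <Ax, y> = <x, A^* y> gives (Ax)^T y = x^T (A^*) y, i.e. x^T A^T y = x^T (A^*) y. Since this holds for all x, y, we must have A^* = A^T. Therefore
A^* =
[[0, 0],
 [-2, 2]].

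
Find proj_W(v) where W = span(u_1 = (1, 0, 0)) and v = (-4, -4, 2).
proj_W(v) = (-4, 0, 0)

Set up U = [u_1 | ... | u_1] ∈ R^(3×1). The projector onto W = col(U) is P = U (U^T U)^(-1) U^T.
Compute U^T U =
  [1],
and U^T v = (-4).
Solve U^T U · c = U^T v for the coefficients: c = (-4). The projection is proj_W(v) = U c.
Check: (v - proj_W(v)) · u_1 = 0  (should be 0).
Result: proj_W(v) = (-4, 0, 0).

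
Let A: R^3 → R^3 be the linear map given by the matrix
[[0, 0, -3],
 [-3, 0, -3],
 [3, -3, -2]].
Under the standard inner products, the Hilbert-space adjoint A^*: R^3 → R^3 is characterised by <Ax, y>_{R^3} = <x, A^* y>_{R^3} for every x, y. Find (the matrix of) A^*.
A^* = A^T =
[[0, -3, 3],
 [0, 0, -3],
 [-3, -3, -2]]

For real matrices with standard dot products, the defining identity <Ax, y> = <x, A^* y> gives (Ax)^T y = x^T (A^*) y, i.e. x^T A^T y = x^T (A^*) y. Since this holds for all x, y, we must have A^* = A^T. Therefore
A^* =
[[0, -3, 3],
 [0, 0, -3],
 [-3, -3, -2]].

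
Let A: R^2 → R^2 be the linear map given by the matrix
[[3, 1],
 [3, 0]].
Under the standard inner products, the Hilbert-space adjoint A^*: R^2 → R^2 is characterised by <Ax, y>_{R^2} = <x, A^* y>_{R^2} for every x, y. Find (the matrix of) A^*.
A^* = A^T =
[[3, 3],
 [1, 0]]

For real matrices with standard dot products, the defining identity <Ax, y> = <x, A^* y> gives (Ax)^T y = x^T (A^*) y, i.e. x^T A^T y = x^T (A^*) y. Since this holds for all x, y, we must have A^* = A^T. Therefore
A^* =
[[3, 3],
 [1, 0]].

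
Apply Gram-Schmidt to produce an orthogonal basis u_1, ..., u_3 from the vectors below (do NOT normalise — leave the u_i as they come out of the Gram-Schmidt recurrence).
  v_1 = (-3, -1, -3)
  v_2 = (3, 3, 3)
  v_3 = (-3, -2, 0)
Orthogonal basis:
  u_1 = (-3, -1, -3)
  u_2 = (-6/19, 36/19, -6/19)
  u_3 = (-3/2, 0, 3/2)

Apply the Gram-Schmidt recurrence
  u_1 = v_1
  u_i = v_i − Σ_{j<i} ((v_i · u_j) / (u_j · u_j)) · u_j.

Step by step this gives:
  u_1 = (-3, -1, -3)
  u_2 = (-6/19, 36/19, -6/19)
  u_3 = (-3/2, 0, 3/2)

Orthogonality check:
  u_2 · u_1 = 0 (should be 0)
  u_3 · u_1 = 0 (should be 0)
  u_3 · u_2 = 0 (should be 0)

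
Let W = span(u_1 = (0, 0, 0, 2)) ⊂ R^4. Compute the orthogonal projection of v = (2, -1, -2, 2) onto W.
proj_W(v) = (0, 0, 0, 2)

Set up U = [u_1 | ... | u_1] ∈ R^(4×1). The projector onto W = col(U) is P = U (U^T U)^(-1) U^T.
Compute U^T U =
  [4],
and U^T v = (4).
Solve U^T U · c = U^T v for the coefficients: c = (1). The projection is proj_W(v) = U c.
Check: (v - proj_W(v)) · u_1 = 0  (should be 0).
Result: proj_W(v) = (0, 0, 0, 2).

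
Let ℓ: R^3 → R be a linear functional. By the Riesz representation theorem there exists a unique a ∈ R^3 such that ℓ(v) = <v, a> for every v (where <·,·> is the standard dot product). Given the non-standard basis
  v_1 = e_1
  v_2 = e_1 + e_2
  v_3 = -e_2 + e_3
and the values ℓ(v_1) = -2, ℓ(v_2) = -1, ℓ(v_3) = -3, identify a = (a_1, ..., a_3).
a = (-2, 1, -2)

Write a = (a_1, ..., a_3) in the standard basis. For each basis vector v_i, ℓ(v_i) = <v_i, a> is a linear equation in the a_j's. Collect the n equations into a matrix system V a = ℓ, where row i of V is v_i (expressed in the standard basis). Since V is invertible (lower-triangular with 1s on the diagonal, up to permutation), solve by back-substitution:
  V =
[[1, 0, 0],
 [1, 1, 0],
 [0, -1, 1]]
  V a = (-2, -1, -3)
Solving gives a = (-2, 1, -2).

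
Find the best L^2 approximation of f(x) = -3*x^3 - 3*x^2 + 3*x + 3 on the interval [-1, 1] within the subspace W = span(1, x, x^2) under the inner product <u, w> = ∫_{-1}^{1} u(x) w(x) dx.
g(x) = -3*x^2 + 6*x/5 + 3

The best approximation g ∈ W is the orthogonal projection of f onto W. Writing g = a_0 + a_1 x + a_2 x^2, the coefficients solve the normal equations G · a = b where
  G_{ij} = <φ_i, φ_j> and b_i = <f, φ_i>, with φ_0 = 1, φ_1 = x, φ_2 = x^2.
G =
  [2, 0, 2/3]
  [0, 2/3, 0]
  [2/3, 0, 2/5],
b = (4, 4/5, 4/5).
Solving gives a_0 = 3, a_1 = 6/5, a_2 = -3, so
  g(x) = -3*x^2 + 6*x/5 + 3.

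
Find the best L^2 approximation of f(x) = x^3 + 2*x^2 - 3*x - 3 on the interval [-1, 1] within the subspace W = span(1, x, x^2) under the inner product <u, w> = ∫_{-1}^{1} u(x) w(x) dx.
g(x) = 2*x^2 - 12*x/5 - 3

The best approximation g ∈ W is the orthogonal projection of f onto W. Writing g = a_0 + a_1 x + a_2 x^2, the coefficients solve the normal equations G · a = b where
  G_{ij} = <φ_i, φ_j> and b_i = <f, φ_i>, with φ_0 = 1, φ_1 = x, φ_2 = x^2.
G =
  [2, 0, 2/3]
  [0, 2/3, 0]
  [2/3, 0, 2/5],
b = (-14/3, -8/5, -6/5).
Solving gives a_0 = -3, a_1 = -12/5, a_2 = 2, so
  g(x) = 2*x^2 - 12*x/5 - 3.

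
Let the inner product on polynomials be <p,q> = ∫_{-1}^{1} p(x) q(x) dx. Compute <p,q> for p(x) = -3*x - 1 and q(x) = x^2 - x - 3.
<p,q> = 22/3

Expand the product: p(x)·q(x) = -3*x^3 + 2*x^2 + 10*x + 3.
∫_{-1}^{1} of each monomial x^k gives [2/(k+1) if k even, 0 if k odd]. Integrating term-by-term (or equivalently evaluating the antiderivative F(x) = -3*x^4/4 + 2*x^3/3 + 5*x^2 + 3*x at the endpoints):
  F(1) − F(−1) = 95/12 − (7/12) = 22/3.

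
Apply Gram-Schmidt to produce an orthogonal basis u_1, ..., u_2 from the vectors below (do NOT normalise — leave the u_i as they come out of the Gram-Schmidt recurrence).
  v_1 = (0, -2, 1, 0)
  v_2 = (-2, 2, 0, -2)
Orthogonal basis:
  u_1 = (0, -2, 1, 0)
  u_2 = (-2, 2/5, 4/5, -2)

Apply the Gram-Schmidt recurrence
  u_1 = v_1
  u_i = v_i − Σ_{j<i} ((v_i · u_j) / (u_j · u_j)) · u_j.

Step by step this gives:
  u_1 = (0, -2, 1, 0)
  u_2 = (-2, 2/5, 4/5, -2)

Orthogonality check:
  u_2 · u_1 = 0 (should be 0)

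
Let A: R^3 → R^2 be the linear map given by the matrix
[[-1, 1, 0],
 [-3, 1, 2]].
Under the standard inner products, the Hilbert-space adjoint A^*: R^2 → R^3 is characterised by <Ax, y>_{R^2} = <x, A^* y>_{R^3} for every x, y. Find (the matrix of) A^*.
A^* = A^T =
[[-1, -3],
 [1, 1],
 [0, 2]]

For real matrices with standard dot products, the defining identity <Ax, y> = <x, A^* y> gives (Ax)^T y = x^T (A^*) y, i.e. x^T A^T y = x^T (A^*) y. Since this holds for all x, y, we must have A^* = A^T. Therefore
A^* =
[[-1, -3],
 [1, 1],
 [0, 2]].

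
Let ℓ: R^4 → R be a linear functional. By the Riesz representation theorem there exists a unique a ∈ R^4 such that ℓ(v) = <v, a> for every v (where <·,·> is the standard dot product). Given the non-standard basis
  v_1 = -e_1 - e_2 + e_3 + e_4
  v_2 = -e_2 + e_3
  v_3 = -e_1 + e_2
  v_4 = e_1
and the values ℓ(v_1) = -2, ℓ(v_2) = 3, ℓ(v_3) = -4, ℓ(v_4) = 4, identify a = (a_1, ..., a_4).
a = (4, 0, 3, -1)

Write a = (a_1, ..., a_4) in the standard basis. For each basis vector v_i, ℓ(v_i) = <v_i, a> is a linear equation in the a_j's. Collect the n equations into a matrix system V a = ℓ, where row i of V is v_i (expressed in the standard basis). Since V is invertible (lower-triangular with 1s on the diagonal, up to permutation), solve by back-substitution:
  V =
[[-1, -1, 1, 1],
 [0, -1, 1, 0],
 [-1, 1, 0, 0],
 [1, 0, 0, 0]]
  V a = (-2, 3, -4, 4)
Solving gives a = (4, 0, 3, -1).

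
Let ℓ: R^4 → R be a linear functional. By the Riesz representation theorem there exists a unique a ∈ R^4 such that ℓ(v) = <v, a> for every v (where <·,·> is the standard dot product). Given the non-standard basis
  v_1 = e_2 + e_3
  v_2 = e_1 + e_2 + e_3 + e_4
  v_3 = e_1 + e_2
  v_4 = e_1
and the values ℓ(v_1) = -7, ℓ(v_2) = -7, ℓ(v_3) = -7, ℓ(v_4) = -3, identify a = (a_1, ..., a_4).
a = (-3, -4, -3, 3)

Write a = (a_1, ..., a_4) in the standard basis. For each basis vector v_i, ℓ(v_i) = <v_i, a> is a linear equation in the a_j's. Collect the n equations into a matrix system V a = ℓ, where row i of V is v_i (expressed in the standard basis). Since V is invertible (lower-triangular with 1s on the diagonal, up to permutation), solve by back-substitution:
  V =
[[0, 1, 1, 0],
 [1, 1, 1, 1],
 [1, 1, 0, 0],
 [1, 0, 0, 0]]
  V a = (-7, -7, -7, -3)
Solving gives a = (-3, -4, -3, 3).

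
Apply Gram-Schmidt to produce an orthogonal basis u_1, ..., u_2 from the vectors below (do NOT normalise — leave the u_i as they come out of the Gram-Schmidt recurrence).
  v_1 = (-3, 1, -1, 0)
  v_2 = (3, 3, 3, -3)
Orthogonal basis:
  u_1 = (-3, 1, -1, 0)
  u_2 = (6/11, 42/11, 24/11, -3)

Apply the Gram-Schmidt recurrence
  u_1 = v_1
  u_i = v_i − Σ_{j<i} ((v_i · u_j) / (u_j · u_j)) · u_j.

Step by step this gives:
  u_1 = (-3, 1, -1, 0)
  u_2 = (6/11, 42/11, 24/11, -3)

Orthogonality check:
  u_2 · u_1 = 0 (should be 0)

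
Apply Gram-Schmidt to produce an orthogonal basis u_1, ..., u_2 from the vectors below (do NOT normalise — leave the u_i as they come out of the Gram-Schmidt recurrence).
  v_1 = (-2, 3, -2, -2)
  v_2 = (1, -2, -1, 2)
Orthogonal basis:
  u_1 = (-2, 3, -2, -2)
  u_2 = (1/21, -4/7, -41/21, 22/21)

Apply the Gram-Schmidt recurrence
  u_1 = v_1
  u_i = v_i − Σ_{j<i} ((v_i · u_j) / (u_j · u_j)) · u_j.

Step by step this gives:
  u_1 = (-2, 3, -2, -2)
  u_2 = (1/21, -4/7, -41/21, 22/21)

Orthogonality check:
  u_2 · u_1 = 0 (should be 0)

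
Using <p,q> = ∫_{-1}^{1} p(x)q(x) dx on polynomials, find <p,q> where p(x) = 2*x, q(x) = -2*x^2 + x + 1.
<p,q> = 4/3

Expand the product: p(x)·q(x) = -4*x^3 + 2*x^2 + 2*x.
∫_{-1}^{1} of each monomial x^k gives [2/(k+1) if k even, 0 if k odd]. Integrating term-by-term (or equivalently evaluating the antiderivative F(x) = -x^4 + 2*x^3/3 + x^2 at the endpoints):
  F(1) − F(−1) = 2/3 − (-2/3) = 4/3.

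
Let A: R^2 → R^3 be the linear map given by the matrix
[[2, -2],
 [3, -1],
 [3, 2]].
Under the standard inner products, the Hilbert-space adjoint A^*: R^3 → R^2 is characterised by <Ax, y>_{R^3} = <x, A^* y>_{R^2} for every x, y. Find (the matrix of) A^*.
A^* = A^T =
[[2, 3, 3],
 [-2, -1, 2]]

For real matrices with standard dot products, the defining identity <Ax, y> = <x, A^* y> gives (Ax)^T y = x^T (A^*) y, i.e. x^T A^T y = x^T (A^*) y. Since this holds for all x, y, we must have A^* = A^T. Therefore
A^* =
[[2, 3, 3],
 [-2, -1, 2]].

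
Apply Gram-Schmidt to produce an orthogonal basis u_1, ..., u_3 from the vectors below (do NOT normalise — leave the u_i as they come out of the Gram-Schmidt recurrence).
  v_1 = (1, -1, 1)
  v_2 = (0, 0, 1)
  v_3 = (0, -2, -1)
Orthogonal basis:
  u_1 = (1, -1, 1)
  u_2 = (-1/3, 1/3, 2/3)
  u_3 = (-1, -1, 0)

Apply the Gram-Schmidt recurrence
  u_1 = v_1
  u_i = v_i − Σ_{j<i} ((v_i · u_j) / (u_j · u_j)) · u_j.

Step by step this gives:
  u_1 = (1, -1, 1)
  u_2 = (-1/3, 1/3, 2/3)
  u_3 = (-1, -1, 0)

Orthogonality check:
  u_2 · u_1 = 0 (should be 0)
  u_3 · u_1 = 0 (should be 0)
  u_3 · u_2 = 0 (should be 0)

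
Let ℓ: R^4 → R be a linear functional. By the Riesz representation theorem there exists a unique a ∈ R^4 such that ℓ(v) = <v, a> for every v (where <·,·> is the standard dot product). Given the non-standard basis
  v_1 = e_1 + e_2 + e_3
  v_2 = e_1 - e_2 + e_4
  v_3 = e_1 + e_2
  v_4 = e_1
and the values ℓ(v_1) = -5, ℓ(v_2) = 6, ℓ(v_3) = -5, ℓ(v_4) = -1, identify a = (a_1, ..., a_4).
a = (-1, -4, 0, 3)

Write a = (a_1, ..., a_4) in the standard basis. For each basis vector v_i, ℓ(v_i) = <v_i, a> is a linear equation in the a_j's. Collect the n equations into a matrix system V a = ℓ, where row i of V is v_i (expressed in the standard basis). Since V is invertible (lower-triangular with 1s on the diagonal, up to permutation), solve by back-substitution:
  V =
[[1, 1, 1, 0],
 [1, -1, 0, 1],
 [1, 1, 0, 0],
 [1, 0, 0, 0]]
  V a = (-5, 6, -5, -1)
Solving gives a = (-1, -4, 0, 3).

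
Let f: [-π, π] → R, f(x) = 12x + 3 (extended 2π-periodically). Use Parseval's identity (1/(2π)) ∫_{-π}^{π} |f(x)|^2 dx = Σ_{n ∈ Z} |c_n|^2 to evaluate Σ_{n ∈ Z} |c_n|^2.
Σ |c_n|^2 = 48π^2 + 9

Expand and integrate term by term over [-π, π]:
  ∫ (12x)^2 dx = 144·(2π^3/3); ∫ 2·12·(3)·x dx = 0 (odd integrand); ∫ 3^2 dx = 9·2π.
So (1/(2π)) ∫_{-π}^{π} (12x + 3)^2 dx = 144π^2/3 + 9 = 48π^2 + 9.
Parseval ⇒ Σ |c_n|^2 = 48π^2 + 9.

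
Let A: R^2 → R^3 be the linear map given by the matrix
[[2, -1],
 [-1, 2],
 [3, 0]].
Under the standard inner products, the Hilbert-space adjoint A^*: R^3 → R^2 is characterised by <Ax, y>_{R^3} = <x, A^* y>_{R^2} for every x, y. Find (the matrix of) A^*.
A^* = A^T =
[[2, -1, 3],
 [-1, 2, 0]]

For real matrices with standard dot products, the defining identity <Ax, y> = <x, A^* y> gives (Ax)^T y = x^T (A^*) y, i.e. x^T A^T y = x^T (A^*) y. Since this holds for all x, y, we must have A^* = A^T. Therefore
A^* =
[[2, -1, 3],
 [-1, 2, 0]].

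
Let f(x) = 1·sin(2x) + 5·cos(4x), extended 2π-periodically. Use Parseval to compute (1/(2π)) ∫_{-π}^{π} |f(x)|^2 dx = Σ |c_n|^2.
Σ |c_n|^2 = 13

Expand |f|^2 and use orthogonality of {sin(nx), cos(mx)} on [-π, π]:
  ∫_{-π}^{π} sin(nx)^2 dx = π, ∫ cos(mx)^2 dx = π, and cross terms integrate to 0.
So ∫_{-π}^{π} f(x)^2 dx = 1^2 · π + 5^2 · π = (1 + 25)π.
Divide by 2π: (1 + 25)/2 = 13.
By Parseval, this equals Σ |c_n|^2.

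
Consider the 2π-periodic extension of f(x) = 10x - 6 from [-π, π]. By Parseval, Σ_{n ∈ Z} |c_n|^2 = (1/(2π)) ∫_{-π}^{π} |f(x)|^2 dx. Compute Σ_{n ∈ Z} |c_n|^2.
Σ |c_n|^2 = 100π^2/3 + 36

Expand and integrate term by term over [-π, π]:
  ∫ (10x)^2 dx = 100·(2π^3/3); ∫ 2·10·(-6)·x dx = 0 (odd integrand); ∫ (-6)^2 dx = 36·2π.
So (1/(2π)) ∫_{-π}^{π} (10x - 6)^2 dx = 100π^2/3 + 36 = 100π^2/3 + 36.
Parseval ⇒ Σ |c_n|^2 = 100π^2/3 + 36.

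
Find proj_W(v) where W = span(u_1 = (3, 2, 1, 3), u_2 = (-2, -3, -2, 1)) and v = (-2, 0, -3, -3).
proj_W(v) = (-667/293, -383/293, -173/293, -778/293)

Set up U = [u_1 | ... | u_2] ∈ R^(4×2). The projector onto W = col(U) is P = U (U^T U)^(-1) U^T.
Compute U^T U =
  [23, -11]
  [-11, 18],
and U^T v = (-18, 7).
Solve U^T U · c = U^T v for the coefficients: c = (-247/293, -37/293). The projection is proj_W(v) = U c.
Check: (v - proj_W(v)) · u_1 = 0  (should be 0).
Check: (v - proj_W(v)) · u_2 = 0  (should be 0).
Result: proj_W(v) = (-667/293, -383/293, -173/293, -778/293).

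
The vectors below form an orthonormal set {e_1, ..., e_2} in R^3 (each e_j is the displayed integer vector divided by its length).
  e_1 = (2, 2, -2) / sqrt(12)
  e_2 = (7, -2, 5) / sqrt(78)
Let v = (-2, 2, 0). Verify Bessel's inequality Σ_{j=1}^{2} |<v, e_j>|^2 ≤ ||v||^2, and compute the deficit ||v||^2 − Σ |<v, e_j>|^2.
Σ |<v, e_j>|^2 = 54/13; ||v||^2 = 8; deficit = 50/13

Write each e_j = u_j / sqrt(<u_j, u_j>) where u_j is the displayed integer vector. Then <v, e_j> = <v, u_j> / sqrt(<u_j, u_j>), so |<v, e_j>|^2 = <v, u_j>^2 / <u_j, u_j>.
Coefficients: <v, e_1> = 0/sqrt(12), <v, e_2> = -18/sqrt(78).
Square and sum: Σ |<v, e_j>|^2 = 54/13.
Compute ||v||^2 = v·v = 8.
Deficit = 8 − 54/13 = 50/13 ≥ 0, confirming Bessel's inequality. (The deficit equals ||v − Σ <v,e_j> e_j||^2, the squared distance from v to span{e_j}.)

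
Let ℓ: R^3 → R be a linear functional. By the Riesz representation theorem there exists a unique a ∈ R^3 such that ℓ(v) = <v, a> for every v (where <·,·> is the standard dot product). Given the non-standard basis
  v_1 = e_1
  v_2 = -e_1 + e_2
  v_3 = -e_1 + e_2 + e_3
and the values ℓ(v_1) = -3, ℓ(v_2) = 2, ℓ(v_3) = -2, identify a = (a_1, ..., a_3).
a = (-3, -1, -4)

Write a = (a_1, ..., a_3) in the standard basis. For each basis vector v_i, ℓ(v_i) = <v_i, a> is a linear equation in the a_j's. Collect the n equations into a matrix system V a = ℓ, where row i of V is v_i (expressed in the standard basis). Since V is invertible (lower-triangular with 1s on the diagonal, up to permutation), solve by back-substitution:
  V =
[[1, 0, 0],
 [-1, 1, 0],
 [-1, 1, 1]]
  V a = (-3, 2, -2)
Solving gives a = (-3, -1, -4).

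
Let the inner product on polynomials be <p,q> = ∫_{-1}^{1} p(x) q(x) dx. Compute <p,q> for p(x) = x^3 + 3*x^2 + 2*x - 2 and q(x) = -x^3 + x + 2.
<p,q> = -352/105

Expand the product: p(x)·q(x) = -x^6 - 3*x^5 - x^4 + 7*x^3 + 8*x^2 + 2*x - 4.
∫_{-1}^{1} of each monomial x^k gives [2/(k+1) if k even, 0 if k odd]. Integrating term-by-term (or equivalently evaluating the antiderivative F(x) = -x^7/7 - x^6/2 - x^5/5 + 7*x^4/4 + 8*x^3/3 + x^2 - 4*x at the endpoints):
  F(1) − F(−1) = 241/420 − (1649/420) = -352/105.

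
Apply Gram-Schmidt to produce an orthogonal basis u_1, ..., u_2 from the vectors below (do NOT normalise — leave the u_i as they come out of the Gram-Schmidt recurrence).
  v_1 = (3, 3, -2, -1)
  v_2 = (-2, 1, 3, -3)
Orthogonal basis:
  u_1 = (3, 3, -2, -1)
  u_2 = (-28/23, 41/23, 57/23, -75/23)

Apply the Gram-Schmidt recurrence
  u_1 = v_1
  u_i = v_i − Σ_{j<i} ((v_i · u_j) / (u_j · u_j)) · u_j.

Step by step this gives:
  u_1 = (3, 3, -2, -1)
  u_2 = (-28/23, 41/23, 57/23, -75/23)

Orthogonality check:
  u_2 · u_1 = 0 (should be 0)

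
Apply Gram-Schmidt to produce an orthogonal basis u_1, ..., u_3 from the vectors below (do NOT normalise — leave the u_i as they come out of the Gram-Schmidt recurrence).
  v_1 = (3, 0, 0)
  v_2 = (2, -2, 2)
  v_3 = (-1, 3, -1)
Orthogonal basis:
  u_1 = (3, 0, 0)
  u_2 = (0, -2, 2)
  u_3 = (0, 1, 1)

Apply the Gram-Schmidt recurrence
  u_1 = v_1
  u_i = v_i − Σ_{j<i} ((v_i · u_j) / (u_j · u_j)) · u_j.

Step by step this gives:
  u_1 = (3, 0, 0)
  u_2 = (0, -2, 2)
  u_3 = (0, 1, 1)

Orthogonality check:
  u_2 · u_1 = 0 (should be 0)
  u_3 · u_1 = 0 (should be 0)
  u_3 · u_2 = 0 (should be 0)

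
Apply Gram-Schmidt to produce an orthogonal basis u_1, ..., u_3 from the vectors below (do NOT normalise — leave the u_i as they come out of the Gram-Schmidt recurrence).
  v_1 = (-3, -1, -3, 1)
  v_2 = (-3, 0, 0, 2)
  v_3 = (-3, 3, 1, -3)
Orthogonal basis:
  u_1 = (-3, -1, -3, 1)
  u_2 = (-27/20, 11/20, 33/20, 29/20)
  u_3 = (-336/139, 384/139, 40/139, -504/139)

Apply the Gram-Schmidt recurrence
  u_1 = v_1
  u_i = v_i − Σ_{j<i} ((v_i · u_j) / (u_j · u_j)) · u_j.

Step by step this gives:
  u_1 = (-3, -1, -3, 1)
  u_2 = (-27/20, 11/20, 33/20, 29/20)
  u_3 = (-336/139, 384/139, 40/139, -504/139)

Orthogonality check:
  u_2 · u_1 = 0 (should be 0)
  u_3 · u_1 = 0 (should be 0)
  u_3 · u_2 = 0 (should be 0)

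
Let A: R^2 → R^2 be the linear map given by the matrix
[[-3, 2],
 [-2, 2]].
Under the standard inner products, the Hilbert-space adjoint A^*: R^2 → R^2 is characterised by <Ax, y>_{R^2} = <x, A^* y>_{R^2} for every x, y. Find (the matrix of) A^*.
A^* = A^T =
[[-3, -2],
 [2, 2]]

For real matrices with standard dot products, the defining identity <Ax, y> = <x, A^* y> gives (Ax)^T y = x^T (A^*) y, i.e. x^T A^T y = x^T (A^*) y. Since this holds for all x, y, we must have A^* = A^T. Therefore
A^* =
[[-3, -2],
 [2, 2]].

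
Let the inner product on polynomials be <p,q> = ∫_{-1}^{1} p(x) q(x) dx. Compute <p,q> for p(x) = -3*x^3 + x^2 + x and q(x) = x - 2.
<p,q> = -28/15

Expand the product: p(x)·q(x) = -3*x^4 + 7*x^3 - x^2 - 2*x.
∫_{-1}^{1} of each monomial x^k gives [2/(k+1) if k even, 0 if k odd]. Integrating term-by-term (or equivalently evaluating the antiderivative F(x) = -3*x^5/5 + 7*x^4/4 - x^3/3 - x^2 at the endpoints):
  F(1) − F(−1) = -11/60 − (101/60) = -28/15.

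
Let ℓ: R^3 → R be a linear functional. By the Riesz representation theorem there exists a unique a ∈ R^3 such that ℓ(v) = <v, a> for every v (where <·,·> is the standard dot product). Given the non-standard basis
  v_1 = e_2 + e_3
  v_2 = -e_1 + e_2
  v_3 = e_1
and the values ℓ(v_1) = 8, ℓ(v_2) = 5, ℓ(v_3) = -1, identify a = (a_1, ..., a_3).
a = (-1, 4, 4)

Write a = (a_1, ..., a_3) in the standard basis. For each basis vector v_i, ℓ(v_i) = <v_i, a> is a linear equation in the a_j's. Collect the n equations into a matrix system V a = ℓ, where row i of V is v_i (expressed in the standard basis). Since V is invertible (lower-triangular with 1s on the diagonal, up to permutation), solve by back-substitution:
  V =
[[0, 1, 1],
 [-1, 1, 0],
 [1, 0, 0]]
  V a = (8, 5, -1)
Solving gives a = (-1, 4, 4).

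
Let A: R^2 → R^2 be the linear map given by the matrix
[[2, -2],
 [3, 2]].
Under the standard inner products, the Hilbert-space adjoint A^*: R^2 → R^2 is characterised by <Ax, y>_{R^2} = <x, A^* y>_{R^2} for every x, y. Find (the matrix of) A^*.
A^* = A^T =
[[2, 3],
 [-2, 2]]

For real matrices with standard dot products, the defining identity <Ax, y> = <x, A^* y> gives (Ax)^T y = x^T (A^*) y, i.e. x^T A^T y = x^T (A^*) y. Since this holds for all x, y, we must have A^* = A^T. Therefore
A^* =
[[2, 3],
 [-2, 2]].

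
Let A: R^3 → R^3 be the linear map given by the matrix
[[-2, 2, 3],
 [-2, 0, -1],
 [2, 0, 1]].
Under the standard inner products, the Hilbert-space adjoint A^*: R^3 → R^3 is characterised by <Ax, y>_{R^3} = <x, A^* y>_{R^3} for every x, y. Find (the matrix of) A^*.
A^* = A^T =
[[-2, -2, 2],
 [2, 0, 0],
 [3, -1, 1]]

For real matrices with standard dot products, the defining identity <Ax, y> = <x, A^* y> gives (Ax)^T y = x^T (A^*) y, i.e. x^T A^T y = x^T (A^*) y. Since this holds for all x, y, we must have A^* = A^T. Therefore
A^* =
[[-2, -2, 2],
 [2, 0, 0],
 [3, -1, 1]].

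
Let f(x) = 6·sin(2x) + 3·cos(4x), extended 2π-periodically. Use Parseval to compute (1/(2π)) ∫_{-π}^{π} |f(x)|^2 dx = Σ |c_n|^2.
Σ |c_n|^2 = 45/2

Expand |f|^2 and use orthogonality of {sin(nx), cos(mx)} on [-π, π]:
  ∫_{-π}^{π} sin(nx)^2 dx = π, ∫ cos(mx)^2 dx = π, and cross terms integrate to 0.
So ∫_{-π}^{π} f(x)^2 dx = 6^2 · π + 3^2 · π = (36 + 9)π.
Divide by 2π: (36 + 9)/2 = 45/2.
By Parseval, this equals Σ |c_n|^2.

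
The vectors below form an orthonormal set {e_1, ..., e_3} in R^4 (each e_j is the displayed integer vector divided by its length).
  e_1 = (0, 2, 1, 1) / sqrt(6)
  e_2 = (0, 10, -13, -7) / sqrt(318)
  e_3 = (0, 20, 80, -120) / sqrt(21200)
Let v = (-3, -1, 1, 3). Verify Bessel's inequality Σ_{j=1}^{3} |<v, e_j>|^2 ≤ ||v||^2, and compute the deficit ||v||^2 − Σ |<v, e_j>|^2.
Σ |<v, e_j>|^2 = 11; ||v||^2 = 20; deficit = 9

Write each e_j = u_j / sqrt(<u_j, u_j>) where u_j is the displayed integer vector. Then <v, e_j> = <v, u_j> / sqrt(<u_j, u_j>), so |<v, e_j>|^2 = <v, u_j>^2 / <u_j, u_j>.
Coefficients: <v, e_1> = 2/sqrt(6), <v, e_2> = -44/sqrt(318), <v, e_3> = -300/sqrt(21200).
Square and sum: Σ |<v, e_j>|^2 = 11.
Compute ||v||^2 = v·v = 20.
Deficit = 20 − 11 = 9 ≥ 0, confirming Bessel's inequality. (The deficit equals ||v − Σ <v,e_j> e_j||^2, the squared distance from v to span{e_j}.)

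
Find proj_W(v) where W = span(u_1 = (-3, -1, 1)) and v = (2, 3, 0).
proj_W(v) = (27/11, 9/11, -9/11)

Set up U = [u_1 | ... | u_1] ∈ R^(3×1). The projector onto W = col(U) is P = U (U^T U)^(-1) U^T.
Compute U^T U =
  [11],
and U^T v = (-9).
Solve U^T U · c = U^T v for the coefficients: c = (-9/11). The projection is proj_W(v) = U c.
Check: (v - proj_W(v)) · u_1 = 0  (should be 0).
Result: proj_W(v) = (27/11, 9/11, -9/11).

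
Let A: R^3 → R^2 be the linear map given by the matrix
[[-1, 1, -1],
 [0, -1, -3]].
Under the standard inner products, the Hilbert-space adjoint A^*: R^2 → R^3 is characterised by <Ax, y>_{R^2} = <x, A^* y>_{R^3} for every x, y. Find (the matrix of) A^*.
A^* = A^T =
[[-1, 0],
 [1, -1],
 [-1, -3]]

For real matrices with standard dot products, the defining identity <Ax, y> = <x, A^* y> gives (Ax)^T y = x^T (A^*) y, i.e. x^T A^T y = x^T (A^*) y. Since this holds for all x, y, we must have A^* = A^T. Therefore
A^* =
[[-1, 0],
 [1, -1],
 [-1, -3]].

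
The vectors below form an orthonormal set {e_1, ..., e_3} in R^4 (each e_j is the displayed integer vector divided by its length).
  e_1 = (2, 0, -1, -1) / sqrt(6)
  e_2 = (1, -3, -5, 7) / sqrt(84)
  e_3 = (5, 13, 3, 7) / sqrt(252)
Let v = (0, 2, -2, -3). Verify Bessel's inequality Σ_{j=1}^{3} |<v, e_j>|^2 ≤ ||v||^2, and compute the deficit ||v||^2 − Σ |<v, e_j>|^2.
Σ |<v, e_j>|^2 = 137/18; ||v||^2 = 17; deficit = 169/18

Write each e_j = u_j / sqrt(<u_j, u_j>) where u_j is the displayed integer vector. Then <v, e_j> = <v, u_j> / sqrt(<u_j, u_j>), so |<v, e_j>|^2 = <v, u_j>^2 / <u_j, u_j>.
Coefficients: <v, e_1> = 5/sqrt(6), <v, e_2> = -17/sqrt(84), <v, e_3> = -1/sqrt(252).
Square and sum: Σ |<v, e_j>|^2 = 137/18.
Compute ||v||^2 = v·v = 17.
Deficit = 17 − 137/18 = 169/18 ≥ 0, confirming Bessel's inequality. (The deficit equals ||v − Σ <v,e_j> e_j||^2, the squared distance from v to span{e_j}.)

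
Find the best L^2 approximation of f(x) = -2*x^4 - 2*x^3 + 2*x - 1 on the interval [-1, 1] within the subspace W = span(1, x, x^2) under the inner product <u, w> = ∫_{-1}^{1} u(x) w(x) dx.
g(x) = -12*x^2/7 + 4*x/5 - 29/35

The best approximation g ∈ W is the orthogonal projection of f onto W. Writing g = a_0 + a_1 x + a_2 x^2, the coefficients solve the normal equations G · a = b where
  G_{ij} = <φ_i, φ_j> and b_i = <f, φ_i>, with φ_0 = 1, φ_1 = x, φ_2 = x^2.
G =
  [2, 0, 2/3]
  [0, 2/3, 0]
  [2/3, 0, 2/5],
b = (-14/5, 8/15, -26/21).
Solving gives a_0 = -29/35, a_1 = 4/5, a_2 = -12/7, so
  g(x) = -12*x^2/7 + 4*x/5 - 29/35.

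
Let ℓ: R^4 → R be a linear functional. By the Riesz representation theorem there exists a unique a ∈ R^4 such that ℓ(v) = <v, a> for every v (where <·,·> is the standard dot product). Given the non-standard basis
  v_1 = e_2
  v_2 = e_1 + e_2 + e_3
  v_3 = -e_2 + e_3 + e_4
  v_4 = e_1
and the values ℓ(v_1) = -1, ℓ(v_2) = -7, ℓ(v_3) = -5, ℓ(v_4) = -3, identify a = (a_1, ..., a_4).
a = (-3, -1, -3, -3)

Write a = (a_1, ..., a_4) in the standard basis. For each basis vector v_i, ℓ(v_i) = <v_i, a> is a linear equation in the a_j's. Collect the n equations into a matrix system V a = ℓ, where row i of V is v_i (expressed in the standard basis). Since V is invertible (lower-triangular with 1s on the diagonal, up to permutation), solve by back-substitution:
  V =
[[0, 1, 0, 0],
 [1, 1, 1, 0],
 [0, -1, 1, 1],
 [1, 0, 0, 0]]
  V a = (-1, -7, -5, -3)
Solving gives a = (-3, -1, -3, -3).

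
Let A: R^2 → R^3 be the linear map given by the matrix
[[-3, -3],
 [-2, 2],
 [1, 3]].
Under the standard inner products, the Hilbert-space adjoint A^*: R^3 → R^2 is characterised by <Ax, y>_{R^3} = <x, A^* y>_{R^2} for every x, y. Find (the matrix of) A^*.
A^* = A^T =
[[-3, -2, 1],
 [-3, 2, 3]]

For real matrices with standard dot products, the defining identity <Ax, y> = <x, A^* y> gives (Ax)^T y = x^T (A^*) y, i.e. x^T A^T y = x^T (A^*) y. Since this holds for all x, y, we must have A^* = A^T. Therefore
A^* =
[[-3, -2, 1],
 [-3, 2, 3]].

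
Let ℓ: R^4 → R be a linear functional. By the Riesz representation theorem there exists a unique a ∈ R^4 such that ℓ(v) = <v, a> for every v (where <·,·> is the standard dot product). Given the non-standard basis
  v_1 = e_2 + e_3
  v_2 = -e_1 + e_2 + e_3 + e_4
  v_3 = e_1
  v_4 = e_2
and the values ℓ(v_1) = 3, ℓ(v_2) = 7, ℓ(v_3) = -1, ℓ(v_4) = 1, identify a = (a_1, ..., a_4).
a = (-1, 1, 2, 3)

Write a = (a_1, ..., a_4) in the standard basis. For each basis vector v_i, ℓ(v_i) = <v_i, a> is a linear equation in the a_j's. Collect the n equations into a matrix system V a = ℓ, where row i of V is v_i (expressed in the standard basis). Since V is invertible (lower-triangular with 1s on the diagonal, up to permutation), solve by back-substitution:
  V =
[[0, 1, 1, 0],
 [-1, 1, 1, 1],
 [1, 0, 0, 0],
 [0, 1, 0, 0]]
  V a = (3, 7, -1, 1)
Solving gives a = (-1, 1, 2, 3).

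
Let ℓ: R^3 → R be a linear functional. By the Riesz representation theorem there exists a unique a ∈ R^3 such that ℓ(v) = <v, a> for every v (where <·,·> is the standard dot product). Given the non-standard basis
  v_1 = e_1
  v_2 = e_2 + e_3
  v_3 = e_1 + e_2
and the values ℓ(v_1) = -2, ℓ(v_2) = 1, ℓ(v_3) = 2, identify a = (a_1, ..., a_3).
a = (-2, 4, -3)

Write a = (a_1, ..., a_3) in the standard basis. For each basis vector v_i, ℓ(v_i) = <v_i, a> is a linear equation in the a_j's. Collect the n equations into a matrix system V a = ℓ, where row i of V is v_i (expressed in the standard basis). Since V is invertible (lower-triangular with 1s on the diagonal, up to permutation), solve by back-substitution:
  V =
[[1, 0, 0],
 [0, 1, 1],
 [1, 1, 0]]
  V a = (-2, 1, 2)
Solving gives a = (-2, 4, -3).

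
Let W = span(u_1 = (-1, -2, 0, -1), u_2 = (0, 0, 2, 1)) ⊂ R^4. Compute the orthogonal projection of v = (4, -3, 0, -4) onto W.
proj_W(v) = (-26/29, -52/29, -36/29, -44/29)

Set up U = [u_1 | ... | u_2] ∈ R^(4×2). The projector onto W = col(U) is P = U (U^T U)^(-1) U^T.
Compute U^T U =
  [6, -1]
  [-1, 5],
and U^T v = (6, -4).
Solve U^T U · c = U^T v for the coefficients: c = (26/29, -18/29). The projection is proj_W(v) = U c.
Check: (v - proj_W(v)) · u_1 = 0  (should be 0).
Check: (v - proj_W(v)) · u_2 = 0  (should be 0).
Result: proj_W(v) = (-26/29, -52/29, -36/29, -44/29).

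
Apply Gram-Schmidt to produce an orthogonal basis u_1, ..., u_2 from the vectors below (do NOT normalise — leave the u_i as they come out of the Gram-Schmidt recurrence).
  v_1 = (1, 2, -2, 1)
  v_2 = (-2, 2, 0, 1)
Orthogonal basis:
  u_1 = (1, 2, -2, 1)
  u_2 = (-23/10, 7/5, 3/5, 7/10)

Apply the Gram-Schmidt recurrence
  u_1 = v_1
  u_i = v_i − Σ_{j<i} ((v_i · u_j) / (u_j · u_j)) · u_j.

Step by step this gives:
  u_1 = (1, 2, -2, 1)
  u_2 = (-23/10, 7/5, 3/5, 7/10)

Orthogonality check:
  u_2 · u_1 = 0 (should be 0)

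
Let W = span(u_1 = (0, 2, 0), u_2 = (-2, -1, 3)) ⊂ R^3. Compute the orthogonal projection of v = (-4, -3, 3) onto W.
proj_W(v) = (-34/13, -3, 51/13)

Set up U = [u_1 | ... | u_2] ∈ R^(3×2). The projector onto W = col(U) is P = U (U^T U)^(-1) U^T.
Compute U^T U =
  [4, -2]
  [-2, 14],
and U^T v = (-6, 20).
Solve U^T U · c = U^T v for the coefficients: c = (-11/13, 17/13). The projection is proj_W(v) = U c.
Check: (v - proj_W(v)) · u_1 = 0  (should be 0).
Check: (v - proj_W(v)) · u_2 = 0  (should be 0).
Result: proj_W(v) = (-34/13, -3, 51/13).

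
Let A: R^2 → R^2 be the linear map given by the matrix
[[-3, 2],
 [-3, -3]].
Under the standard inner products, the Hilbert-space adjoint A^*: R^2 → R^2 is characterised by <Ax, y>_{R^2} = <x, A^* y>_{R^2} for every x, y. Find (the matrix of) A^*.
A^* = A^T =
[[-3, -3],
 [2, -3]]

For real matrices with standard dot products, the defining identity <Ax, y> = <x, A^* y> gives (Ax)^T y = x^T (A^*) y, i.e. x^T A^T y = x^T (A^*) y. Since this holds for all x, y, we must have A^* = A^T. Therefore
A^* =
[[-3, -3],
 [2, -3]].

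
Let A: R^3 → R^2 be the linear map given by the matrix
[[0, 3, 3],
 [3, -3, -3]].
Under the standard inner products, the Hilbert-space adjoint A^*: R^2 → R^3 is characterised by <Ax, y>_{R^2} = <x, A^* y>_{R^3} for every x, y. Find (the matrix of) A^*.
A^* = A^T =
[[0, 3],
 [3, -3],
 [3, -3]]

For real matrices with standard dot products, the defining identity <Ax, y> = <x, A^* y> gives (Ax)^T y = x^T (A^*) y, i.e. x^T A^T y = x^T (A^*) y. Since this holds for all x, y, we must have A^* = A^T. Therefore
A^* =
[[0, 3],
 [3, -3],
 [3, -3]].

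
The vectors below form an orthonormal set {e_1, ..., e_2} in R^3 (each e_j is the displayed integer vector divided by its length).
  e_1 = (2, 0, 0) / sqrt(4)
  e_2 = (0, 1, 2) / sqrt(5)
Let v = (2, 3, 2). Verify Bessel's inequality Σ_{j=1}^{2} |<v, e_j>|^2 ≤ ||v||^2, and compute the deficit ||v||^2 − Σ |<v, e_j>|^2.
Σ |<v, e_j>|^2 = 69/5; ||v||^2 = 17; deficit = 16/5

Write each e_j = u_j / sqrt(<u_j, u_j>) where u_j is the displayed integer vector. Then <v, e_j> = <v, u_j> / sqrt(<u_j, u_j>), so |<v, e_j>|^2 = <v, u_j>^2 / <u_j, u_j>.
Coefficients: <v, e_1> = 4/sqrt(4), <v, e_2> = 7/sqrt(5).
Square and sum: Σ |<v, e_j>|^2 = 69/5.
Compute ||v||^2 = v·v = 17.
Deficit = 17 − 69/5 = 16/5 ≥ 0, confirming Bessel's inequality. (The deficit equals ||v − Σ <v,e_j> e_j||^2, the squared distance from v to span{e_j}.)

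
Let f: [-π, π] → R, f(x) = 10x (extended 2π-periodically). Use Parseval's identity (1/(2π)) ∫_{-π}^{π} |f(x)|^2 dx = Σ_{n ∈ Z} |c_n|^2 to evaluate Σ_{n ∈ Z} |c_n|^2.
Σ |c_n|^2 = 100π^2/3

Expand and integrate term by term over [-π, π]:
  ∫ (10x)^2 dx = 100·(2π^3/3); ∫ 2·10·(0)·x dx = 0 (odd integrand); ∫ 0^2 dx = 0·2π.
So (1/(2π)) ∫_{-π}^{π} (10x)^2 dx = 100π^2/3 + 0 = 100π^2/3.
Parseval ⇒ Σ |c_n|^2 = 100π^2/3.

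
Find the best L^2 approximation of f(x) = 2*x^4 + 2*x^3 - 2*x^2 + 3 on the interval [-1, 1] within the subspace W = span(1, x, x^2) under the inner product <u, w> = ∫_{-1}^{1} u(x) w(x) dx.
g(x) = -2*x^2/7 + 6*x/5 + 99/35

The best approximation g ∈ W is the orthogonal projection of f onto W. Writing g = a_0 + a_1 x + a_2 x^2, the coefficients solve the normal equations G · a = b where
  G_{ij} = <φ_i, φ_j> and b_i = <f, φ_i>, with φ_0 = 1, φ_1 = x, φ_2 = x^2.
G =
  [2, 0, 2/3]
  [0, 2/3, 0]
  [2/3, 0, 2/5],
b = (82/15, 4/5, 62/35).
Solving gives a_0 = 99/35, a_1 = 6/5, a_2 = -2/7, so
  g(x) = -2*x^2/7 + 6*x/5 + 99/35.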